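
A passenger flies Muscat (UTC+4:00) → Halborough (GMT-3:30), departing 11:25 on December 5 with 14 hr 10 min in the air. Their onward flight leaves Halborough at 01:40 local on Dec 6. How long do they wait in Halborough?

Convert departure to UTC: 11:25 − 4:00 = 07:25 UTC on Dec 5.
Add 14 hours 10 minutes flight time → 21:35 UTC.
Halborough is UTC−3:30, so local arrival = 21:35 − 3:30 = 18:05 on Dec 5.
Layover = 01:40 − 18:05 (+1 day) = 7 hours 35 minutes.

7 hours 35 minutes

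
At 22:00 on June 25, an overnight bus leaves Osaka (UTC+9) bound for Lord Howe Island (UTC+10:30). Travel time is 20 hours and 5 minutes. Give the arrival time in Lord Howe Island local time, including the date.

19:35 on June 26

Convert departure to UTC: 22:00 − 9:00 = 13:00 UTC on Jun 25.
Add 20 hours and 5 minutes travel time → 09:05 UTC (Jun 26).
Lord Howe Island is UTC+10:30, so local arrival = 09:05 + 10:30 = 19:35 on Jun 26.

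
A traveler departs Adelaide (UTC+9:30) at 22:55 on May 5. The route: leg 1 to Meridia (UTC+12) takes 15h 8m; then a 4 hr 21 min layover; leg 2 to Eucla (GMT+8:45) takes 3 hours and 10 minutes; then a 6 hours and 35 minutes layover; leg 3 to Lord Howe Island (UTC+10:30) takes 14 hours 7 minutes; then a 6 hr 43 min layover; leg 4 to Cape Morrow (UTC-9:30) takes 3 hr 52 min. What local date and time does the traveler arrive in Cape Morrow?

Convert departure to UTC: 22:55 − 9:30 = 13:25 UTC on May 5.
Add 15 hours and 8 minutes leg 1 → 04:33 UTC (May 6).
Add 4 hours and 21 minutes layover in Meridia → 08:54 UTC.
Add 3 hours 10 minutes leg 2 → 12:04 UTC.
Add 6 hours 35 minutes layover in Eucla → 18:39 UTC.
Add 14 hours 7 minutes leg 3 → 08:46 UTC (May 7).
Add 6 hours and 43 minutes layover in Lord Howe Island → 15:29 UTC.
Add 3 hours 52 minutes leg 4 → 19:21 UTC.
Cape Morrow is UTC−9:30, so local arrival = 19:21 − 9:30 = 09:51 on May 7.

09:51 on May 7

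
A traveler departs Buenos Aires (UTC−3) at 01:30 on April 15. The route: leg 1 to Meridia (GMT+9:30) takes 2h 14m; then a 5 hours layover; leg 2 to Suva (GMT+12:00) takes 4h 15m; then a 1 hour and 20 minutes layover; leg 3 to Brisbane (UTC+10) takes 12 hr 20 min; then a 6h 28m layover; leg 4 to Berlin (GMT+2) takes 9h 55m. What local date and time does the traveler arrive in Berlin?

Convert departure to UTC: 01:30 + 3:00 = 04:30 UTC on Apr 15.
Add 2 hours 14 minutes leg 1 → 06:44 UTC.
Add 5 hours layover in Meridia → 11:44 UTC.
Add 4 hours and 15 minutes leg 2 → 15:59 UTC.
Add 1 hour 20 minutes layover in Suva → 17:19 UTC.
Add 12 hours 20 minutes leg 3 → 05:39 UTC (Apr 16).
Add 6 hours and 28 minutes layover in Brisbane → 12:07 UTC.
Add 9 hours and 55 minutes leg 4 → 22:02 UTC.
Berlin is UTC+2:00, so local arrival = 22:02 + 2:00 = 00:02 on Apr 17.

00:02 on April 17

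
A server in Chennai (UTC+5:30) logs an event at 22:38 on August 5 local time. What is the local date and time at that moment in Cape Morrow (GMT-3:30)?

Cape Morrow is 9:00 behind Chennai.
Shift by the zone difference: 22:38 − 9:00 = 13:38 on Aug 5 in Cape Morrow.

13:38 on Aug 5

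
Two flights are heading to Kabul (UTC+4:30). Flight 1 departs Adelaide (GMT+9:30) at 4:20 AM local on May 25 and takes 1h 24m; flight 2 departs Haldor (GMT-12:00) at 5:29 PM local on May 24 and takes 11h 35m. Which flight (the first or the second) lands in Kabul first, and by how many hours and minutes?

the first, by 20 hours 50 minutes

Flight 1 in UTC: 4:20 AM − 9:30 = 6:50 PM on May 24.
+1 hour and 24 minutes → arrive 8:14 PM UTC on May 24.
Flight 2 in UTC: 5:29 PM + 12:00 = 5:29 AM on May 25.
+11 hours and 35 minutes → arrive 5:04 PM UTC on May 25.
Flight 1 lands earlier by 20 hours 50 minutes.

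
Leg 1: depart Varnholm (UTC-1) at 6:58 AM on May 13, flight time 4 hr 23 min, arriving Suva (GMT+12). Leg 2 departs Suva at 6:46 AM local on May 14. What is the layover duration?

6 hours 25 minutes

Convert departure to UTC: 6:58 AM + 1:00 = 7:58 AM UTC on May 13.
Add 4 hours 23 minutes flight time → 12:21 PM UTC.
Suva is UTC+12:00, so local arrival = 12:21 PM + 12:00 = 12:21 AM on May 14.
Layover = 6:46 AM − 12:21 AM = 6 hours 25 minutes.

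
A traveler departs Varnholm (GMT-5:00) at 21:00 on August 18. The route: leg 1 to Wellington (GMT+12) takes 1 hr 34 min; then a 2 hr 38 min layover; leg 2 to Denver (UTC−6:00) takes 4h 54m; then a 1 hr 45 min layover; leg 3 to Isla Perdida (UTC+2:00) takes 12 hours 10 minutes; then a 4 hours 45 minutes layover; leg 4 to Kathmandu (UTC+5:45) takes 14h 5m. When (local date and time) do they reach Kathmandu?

Convert departure to UTC: 21:00 + 5:00 = 02:00 UTC on Aug 19.
Add 1 hour 34 minutes leg 1 → 03:34 UTC.
Add 2 hours and 38 minutes layover in Wellington → 06:12 UTC.
Add 4 hours 54 minutes leg 2 → 11:06 UTC.
Add 1 hour and 45 minutes layover in Denver → 12:51 UTC.
Add 12 hours 10 minutes leg 3 → 01:01 UTC (Aug 20).
Add 4 hours 45 minutes layover in Isla Perdida → 05:46 UTC.
Add 14 hours 5 minutes leg 4 → 19:51 UTC.
Kathmandu is UTC+5:45, so local arrival = 19:51 + 5:45 = 01:36 on Aug 21.

01:36 on Aug 21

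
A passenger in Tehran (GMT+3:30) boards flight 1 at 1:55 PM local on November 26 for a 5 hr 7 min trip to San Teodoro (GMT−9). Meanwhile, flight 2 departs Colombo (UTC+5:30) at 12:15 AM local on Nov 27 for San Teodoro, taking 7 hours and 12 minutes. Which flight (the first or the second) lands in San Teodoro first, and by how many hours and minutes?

Flight 1 in UTC: 1:55 PM − 3:30 = 10:25 AM on Nov 26.
+5 hours 7 minutes → arrive 3:32 PM UTC on Nov 26.
Flight 2 in UTC: 12:15 AM − 5:30 = 6:45 PM on Nov 26.
+7 hours 12 minutes → arrive 1:57 AM UTC on Nov 27.
Flight 1 lands earlier by 10 hours 25 minutes.

the first, by 10 hours 25 minutes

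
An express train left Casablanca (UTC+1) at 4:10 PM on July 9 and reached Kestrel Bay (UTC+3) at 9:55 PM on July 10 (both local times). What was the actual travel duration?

27 hours 45 minutes

Departure in UTC: 4:10 PM − 1:00 = 3:10 PM on Jul 9.
Arrival in UTC: 9:55 PM − 3:00 = 6:55 PM on Jul 10.
Elapsed = 6:55 PM − 3:10 PM (+1 day) = 27 hours 45 minutes.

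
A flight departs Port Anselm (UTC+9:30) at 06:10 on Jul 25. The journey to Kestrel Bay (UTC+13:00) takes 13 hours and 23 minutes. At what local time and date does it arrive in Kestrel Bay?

Kestrel Bay is 3:30 ahead of Port Anselm.
After 13 hours 23 minutes it is 19:33 in Port Anselm.
Shift by the zone difference: 19:33 + 3:30 = 23:03 on Jul 25 in Kestrel Bay.

23:03 on Jul 25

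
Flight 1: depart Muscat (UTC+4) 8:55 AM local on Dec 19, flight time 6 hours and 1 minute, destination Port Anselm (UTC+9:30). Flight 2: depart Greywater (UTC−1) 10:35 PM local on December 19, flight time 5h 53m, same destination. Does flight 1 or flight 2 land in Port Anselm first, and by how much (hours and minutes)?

Flight 1 in UTC: 8:55 AM − 4:00 = 4:55 AM on Dec 19.
+6 hours 1 minute → arrive 10:56 AM UTC on Dec 19.
Flight 2 in UTC: 10:35 PM + 1:00 = 11:35 PM on Dec 19.
+5 hours and 53 minutes → arrive 5:28 AM UTC on Dec 20.
Flight 1 lands earlier by 18 hours 32 minutes.

the first, by 18 hours 32 minutes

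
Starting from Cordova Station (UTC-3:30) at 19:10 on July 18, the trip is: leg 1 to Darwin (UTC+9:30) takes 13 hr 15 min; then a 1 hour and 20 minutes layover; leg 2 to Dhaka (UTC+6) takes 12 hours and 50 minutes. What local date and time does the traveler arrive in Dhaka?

08:05 on Jul 20

Convert departure to UTC: 19:10 + 3:30 = 22:40 UTC on Jul 18.
Add 13 hours and 15 minutes leg 1 → 11:55 UTC (Jul 19).
Add 1 hour 20 minutes layover in Darwin → 13:15 UTC.
Add 12 hours and 50 minutes leg 2 → 02:05 UTC (Jul 20).
Dhaka is UTC+6:00, so local arrival = 02:05 + 6:00 = 08:05 on Jul 20.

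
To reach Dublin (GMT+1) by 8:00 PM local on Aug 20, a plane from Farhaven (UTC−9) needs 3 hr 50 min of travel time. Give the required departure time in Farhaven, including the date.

6:10 AM on August 20

Target arrival in UTC: 8:00 PM − 1:00 = 7:00 PM on Aug 20.
Subtract 3 hours and 50 minutes → departure 3:10 PM UTC on Aug 20.
Farhaven is UTC−9:00: 3:10 PM − 9:00 = 6:10 AM on Aug 20.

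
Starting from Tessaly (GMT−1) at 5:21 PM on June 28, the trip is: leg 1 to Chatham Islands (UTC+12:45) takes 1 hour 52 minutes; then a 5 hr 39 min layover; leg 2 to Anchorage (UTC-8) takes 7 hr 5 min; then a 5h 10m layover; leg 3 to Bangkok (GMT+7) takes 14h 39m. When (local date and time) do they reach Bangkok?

11:46 AM on June 30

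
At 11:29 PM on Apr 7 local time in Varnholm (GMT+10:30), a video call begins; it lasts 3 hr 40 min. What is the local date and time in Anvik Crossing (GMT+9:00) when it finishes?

1:39 AM on April 8

Anvik Crossing is 1:30 behind Varnholm.
After 3 hours 40 minutes it is 3:09 AM (Apr 8) in Varnholm.
Shift by the zone difference: 3:09 AM − 1:30 = 1:39 AM on Apr 8 in Anvik Crossing.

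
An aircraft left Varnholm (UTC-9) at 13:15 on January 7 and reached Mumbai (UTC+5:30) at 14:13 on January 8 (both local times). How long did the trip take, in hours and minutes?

Departure in UTC: 13:15 + 9:00 = 22:15 on Jan 7.
Arrival in UTC: 14:13 − 5:30 = 08:43 on Jan 8.
Elapsed = 08:43 − 22:15 (+1 day) = 10 hours 28 minutes.

10 hours 28 minutes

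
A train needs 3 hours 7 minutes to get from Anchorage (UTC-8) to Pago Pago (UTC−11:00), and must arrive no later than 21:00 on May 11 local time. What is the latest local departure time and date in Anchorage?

20:53 on May 11

Target arrival in UTC: 21:00 + 11:00 = 08:00 on May 12.
Subtract 3 hours 7 minutes → departure 04:53 UTC on May 12.
Anchorage is UTC−8:00: 04:53 − 8:00 = 20:53 on May 11.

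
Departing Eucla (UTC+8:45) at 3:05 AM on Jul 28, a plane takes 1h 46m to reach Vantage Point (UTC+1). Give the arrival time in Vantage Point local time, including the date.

Vantage Point is 7:45 behind Eucla.
After 1 hour 46 minutes it is 4:51 AM in Eucla.
Shift by the zone difference: 4:51 AM − 7:45 = 9:06 PM on Jul 27 in Vantage Point.

9:06 PM on July 27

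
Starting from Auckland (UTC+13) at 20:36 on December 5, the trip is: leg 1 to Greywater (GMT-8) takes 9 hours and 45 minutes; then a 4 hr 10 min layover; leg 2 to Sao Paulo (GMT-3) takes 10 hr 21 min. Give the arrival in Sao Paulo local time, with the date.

Convert departure to UTC: 20:36 − 13:00 = 07:36 UTC on Dec 5.
Add 9 hours and 45 minutes leg 1 → 17:21 UTC.
Add 4 hours 10 minutes layover in Greywater → 21:31 UTC.
Add 10 hours 21 minutes leg 2 → 07:52 UTC (Dec 6).
Sao Paulo is UTC−3:00, so local arrival = 07:52 − 3:00 = 04:52 on Dec 6.

04:52 on December 6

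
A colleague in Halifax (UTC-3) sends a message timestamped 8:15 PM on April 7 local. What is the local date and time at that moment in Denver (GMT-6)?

In UTC: 8:15 PM + 3:00 = 11:15 PM on Apr 7.
Denver is UTC−6:00: 11:15 PM − 6:00 = 5:15 PM on Apr 7.

5:15 PM on April 7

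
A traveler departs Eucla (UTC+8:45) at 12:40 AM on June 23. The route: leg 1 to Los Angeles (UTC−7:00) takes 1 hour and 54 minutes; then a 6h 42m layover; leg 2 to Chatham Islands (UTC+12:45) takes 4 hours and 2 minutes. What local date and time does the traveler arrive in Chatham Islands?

5:18 PM on June 23

Convert departure to UTC: 12:40 AM − 8:45 = 3:55 PM UTC on Jun 22.
Add 1 hour 54 minutes leg 1 → 5:49 PM UTC.
Add 6 hours and 42 minutes layover in Los Angeles → 12:31 AM UTC (Jun 23).
Add 4 hours and 2 minutes leg 2 → 4:33 AM UTC.
Chatham Islands is UTC+12:45, so local arrival = 4:33 AM + 12:45 = 5:18 PM on Jun 23.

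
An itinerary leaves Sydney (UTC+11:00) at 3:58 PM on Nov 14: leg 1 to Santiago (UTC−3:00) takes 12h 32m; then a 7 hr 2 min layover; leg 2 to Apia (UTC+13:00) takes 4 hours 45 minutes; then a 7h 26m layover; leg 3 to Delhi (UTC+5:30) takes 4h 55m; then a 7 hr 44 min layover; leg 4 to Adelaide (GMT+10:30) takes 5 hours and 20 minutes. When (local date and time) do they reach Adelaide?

5:12 PM on Nov 16

Convert departure to UTC: 3:58 PM − 11:00 = 4:58 AM UTC on Nov 14.
Add 12 hours 32 minutes leg 1 → 5:30 PM UTC.
Add 7 hours 2 minutes layover in Santiago → 12:32 AM UTC (Nov 15).
Add 4 hours 45 minutes leg 2 → 5:17 AM UTC.
Add 7 hours 26 minutes layover in Apia → 12:43 PM UTC.
Add 4 hours 55 minutes leg 3 → 5:38 PM UTC.
Add 7 hours and 44 minutes layover in Delhi → 1:22 AM UTC (Nov 16).
Add 5 hours and 20 minutes leg 4 → 6:42 AM UTC.
Adelaide is UTC+10:30, so local arrival = 6:42 AM + 10:30 = 5:12 PM on Nov 16.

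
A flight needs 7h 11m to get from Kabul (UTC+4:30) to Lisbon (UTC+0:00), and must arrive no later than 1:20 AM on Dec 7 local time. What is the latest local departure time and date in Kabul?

Target arrival is already UTC: 1:20 AM on Dec 7.
Subtract 7 hours and 11 minutes → departure 6:09 PM UTC on Dec 6.
Kabul is UTC+4:30: 6:09 PM + 4:30 = 10:39 PM on Dec 6.

10:39 PM on December 6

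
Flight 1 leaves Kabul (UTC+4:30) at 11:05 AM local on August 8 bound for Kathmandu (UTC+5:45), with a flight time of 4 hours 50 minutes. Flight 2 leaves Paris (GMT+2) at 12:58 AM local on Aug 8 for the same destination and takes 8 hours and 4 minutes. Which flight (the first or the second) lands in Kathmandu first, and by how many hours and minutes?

the second, by 4 hours 23 minutes

Flight 1 in UTC: 11:05 AM − 4:30 = 6:35 AM on Aug 8.
+4 hours and 50 minutes → arrive 11:25 AM UTC on Aug 8.
Flight 2 in UTC: 12:58 AM − 2:00 = 10:58 PM on Aug 7.
+8 hours and 4 minutes → arrive 7:02 AM UTC on Aug 8.
Flight 2 lands earlier by 4 hours 23 minutes.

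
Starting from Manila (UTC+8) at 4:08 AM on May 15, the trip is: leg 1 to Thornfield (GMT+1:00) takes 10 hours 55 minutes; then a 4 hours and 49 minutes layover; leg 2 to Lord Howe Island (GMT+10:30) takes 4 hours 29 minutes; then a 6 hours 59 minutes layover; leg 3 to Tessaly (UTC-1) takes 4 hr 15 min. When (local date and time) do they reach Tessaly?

Convert departure to UTC: 4:08 AM − 8:00 = 8:08 PM UTC on May 14.
Add 10 hours 55 minutes leg 1 → 7:03 AM UTC (May 15).
Add 4 hours 49 minutes layover in Thornfield → 11:52 AM UTC.
Add 4 hours 29 minutes leg 2 → 4:21 PM UTC.
Add 6 hours and 59 minutes layover in Lord Howe Island → 11:20 PM UTC.
Add 4 hours 15 minutes leg 3 → 3:35 AM UTC (May 16).
Tessaly is UTC−1:00, so local arrival = 3:35 AM − 1:00 = 2:35 AM on May 16.

2:35 AM on May 16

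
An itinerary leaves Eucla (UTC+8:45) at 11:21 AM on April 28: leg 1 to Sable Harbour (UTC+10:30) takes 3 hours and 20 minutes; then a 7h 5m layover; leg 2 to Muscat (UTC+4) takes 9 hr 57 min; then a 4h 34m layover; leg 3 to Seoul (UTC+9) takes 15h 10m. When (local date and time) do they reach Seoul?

3:42 AM on Apr 30

Convert departure to UTC: 11:21 AM − 8:45 = 2:36 AM UTC on Apr 28.
Add 3 hours and 20 minutes leg 1 → 5:56 AM UTC.
Add 7 hours and 5 minutes layover in Sable Harbour → 1:01 PM UTC.
Add 9 hours and 57 minutes leg 2 → 10:58 PM UTC.
Add 4 hours and 34 minutes layover in Muscat → 3:32 AM UTC (Apr 29).
Add 15 hours and 10 minutes leg 3 → 6:42 PM UTC.
Seoul is UTC+9:00, so local arrival = 6:42 PM + 9:00 = 3:42 AM on Apr 30.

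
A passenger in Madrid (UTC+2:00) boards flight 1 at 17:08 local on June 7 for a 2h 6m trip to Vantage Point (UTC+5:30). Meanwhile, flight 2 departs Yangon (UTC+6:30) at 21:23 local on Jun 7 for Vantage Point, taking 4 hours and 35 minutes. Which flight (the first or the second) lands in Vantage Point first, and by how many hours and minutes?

Flight 1 in UTC: 17:08 − 2:00 = 15:08 on Jun 7.
+2 hours 6 minutes → arrive 17:14 UTC on Jun 7.
Flight 2 in UTC: 21:23 − 6:30 = 14:53 on Jun 7.
+4 hours and 35 minutes → arrive 19:28 UTC on Jun 7.
Flight 1 lands earlier by 2 hours 14 minutes.

the first, by 2 hours 14 minutes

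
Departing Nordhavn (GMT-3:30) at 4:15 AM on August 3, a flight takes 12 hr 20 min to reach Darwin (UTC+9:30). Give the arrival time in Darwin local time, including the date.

Darwin is 13:00 ahead of Nordhavn.
After 12 hours and 20 minutes it is 4:35 PM in Nordhavn.
Shift by the zone difference: 4:35 PM + 13:00 = 5:35 AM on Aug 4 in Darwin.

5:35 AM on Aug 4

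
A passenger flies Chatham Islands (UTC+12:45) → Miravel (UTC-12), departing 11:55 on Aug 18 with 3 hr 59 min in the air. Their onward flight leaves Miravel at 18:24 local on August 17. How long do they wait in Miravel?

Convert departure to UTC: 11:55 − 12:45 = 23:10 UTC on Aug 17.
Add 3 hours 59 minutes flight time → 03:09 UTC (Aug 18).
Miravel is UTC−12:00, so local arrival = 03:09 − 12:00 = 15:09 on Aug 17.
Layover = 18:24 − 15:09 = 3 hours 15 minutes.

3 hours 15 minutes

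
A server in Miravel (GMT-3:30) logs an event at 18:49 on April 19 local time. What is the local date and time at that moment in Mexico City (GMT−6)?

In UTC: 18:49 + 3:30 = 22:19 on Apr 19.
Mexico City is UTC−6:00: 22:19 − 6:00 = 16:19 on Apr 19.

16:19 on April 19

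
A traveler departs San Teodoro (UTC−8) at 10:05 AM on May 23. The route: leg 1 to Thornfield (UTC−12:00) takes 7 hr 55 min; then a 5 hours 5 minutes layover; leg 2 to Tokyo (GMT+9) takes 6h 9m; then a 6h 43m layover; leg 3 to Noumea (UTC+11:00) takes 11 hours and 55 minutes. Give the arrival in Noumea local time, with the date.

6:52 PM on May 25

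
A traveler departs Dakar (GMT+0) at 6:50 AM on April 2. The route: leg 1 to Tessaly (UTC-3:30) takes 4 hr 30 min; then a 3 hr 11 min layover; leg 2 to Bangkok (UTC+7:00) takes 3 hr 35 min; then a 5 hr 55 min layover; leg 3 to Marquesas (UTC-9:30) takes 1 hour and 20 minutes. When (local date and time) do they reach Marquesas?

Dakar is at UTC+0, so departure is already 6:50 AM UTC on Apr 2.
Add 4 hours and 30 minutes leg 1 → 11:20 AM UTC.
Add 3 hours and 11 minutes layover in Tessaly → 2:31 PM UTC.
Add 3 hours 35 minutes leg 2 → 6:06 PM UTC.
Add 5 hours and 55 minutes layover in Bangkok → 12:01 AM UTC (Apr 3).
Add 1 hour 20 minutes leg 3 → 1:21 AM UTC.
Marquesas is UTC−9:30, so local arrival = 1:21 AM − 9:30 = 3:51 PM on Apr 2.

3:51 PM on April 2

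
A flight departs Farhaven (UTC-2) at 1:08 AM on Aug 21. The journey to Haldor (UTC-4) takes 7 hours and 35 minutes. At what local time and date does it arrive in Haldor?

6:43 AM on August 21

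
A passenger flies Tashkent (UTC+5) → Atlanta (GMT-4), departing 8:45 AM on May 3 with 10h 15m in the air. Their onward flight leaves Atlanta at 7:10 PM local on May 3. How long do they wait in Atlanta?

Convert departure to UTC: 8:45 AM − 5:00 = 3:45 AM UTC on May 3.
Add 10 hours 15 minutes flight time → 2:00 PM UTC.
Atlanta is UTC−4:00, so local arrival = 2:00 PM − 4:00 = 10:00 AM on May 3.
Layover = 7:10 PM − 10:00 AM = 9 hours 10 minutes.

9 hours 10 minutes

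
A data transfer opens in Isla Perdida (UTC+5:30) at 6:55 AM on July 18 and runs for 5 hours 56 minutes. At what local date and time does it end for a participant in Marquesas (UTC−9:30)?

Convert start to UTC: 6:55 AM − 5:30 = 1:25 AM UTC on Jul 18.
Add 5 hours 56 minutes duration → 7:21 AM UTC.
Marquesas is UTC−9:30, so local end time = 7:21 AM − 9:30 = 9:51 PM on Jul 17.

9:51 PM on July 17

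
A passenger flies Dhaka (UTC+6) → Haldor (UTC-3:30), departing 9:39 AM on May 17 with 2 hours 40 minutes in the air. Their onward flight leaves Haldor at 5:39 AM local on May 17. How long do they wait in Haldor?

Convert departure to UTC: 9:39 AM − 6:00 = 3:39 AM UTC on May 17.
Add 2 hours and 40 minutes flight time → 6:19 AM UTC.
Haldor is UTC−3:30, so local arrival = 6:19 AM − 3:30 = 2:49 AM on May 17.
Layover = 5:39 AM − 2:49 AM = 2 hours 50 minutes.

2 hours 50 minutes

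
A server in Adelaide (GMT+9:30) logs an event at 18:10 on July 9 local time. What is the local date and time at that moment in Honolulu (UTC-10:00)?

22:40 on Jul 8

In UTC: 18:10 − 9:30 = 08:40 on Jul 9.
Honolulu is UTC−10:00: 08:40 − 10:00 = 22:40 on Jul 8.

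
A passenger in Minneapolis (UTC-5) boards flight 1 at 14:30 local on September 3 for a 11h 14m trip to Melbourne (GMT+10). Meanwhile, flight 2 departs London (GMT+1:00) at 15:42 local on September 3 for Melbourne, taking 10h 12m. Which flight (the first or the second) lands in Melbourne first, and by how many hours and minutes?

Flight 1 in UTC: 14:30 + 5:00 = 19:30 on Sep 3.
+11 hours and 14 minutes → arrive 06:44 UTC on Sep 4.
Flight 2 in UTC: 15:42 − 1:00 = 14:42 on Sep 3.
+10 hours 12 minutes → arrive 00:54 UTC on Sep 4.
Flight 2 lands earlier by 5 hours 50 minutes.

the second, by 5 hours 50 minutes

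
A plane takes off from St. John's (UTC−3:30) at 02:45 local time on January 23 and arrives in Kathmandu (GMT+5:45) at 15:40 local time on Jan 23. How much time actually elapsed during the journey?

3 hours 40 minutes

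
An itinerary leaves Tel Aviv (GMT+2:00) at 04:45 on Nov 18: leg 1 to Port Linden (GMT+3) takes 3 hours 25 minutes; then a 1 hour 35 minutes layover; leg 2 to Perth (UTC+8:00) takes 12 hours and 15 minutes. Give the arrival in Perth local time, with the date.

Convert departure to UTC: 04:45 − 2:00 = 02:45 UTC on Nov 18.
Add 3 hours and 25 minutes leg 1 → 06:10 UTC.
Add 1 hour 35 minutes layover in Port Linden → 07:45 UTC.
Add 12 hours 15 minutes leg 2 → 20:00 UTC.
Perth is UTC+8:00, so local arrival = 20:00 + 8:00 = 04:00 on Nov 19.

04:00 on November 19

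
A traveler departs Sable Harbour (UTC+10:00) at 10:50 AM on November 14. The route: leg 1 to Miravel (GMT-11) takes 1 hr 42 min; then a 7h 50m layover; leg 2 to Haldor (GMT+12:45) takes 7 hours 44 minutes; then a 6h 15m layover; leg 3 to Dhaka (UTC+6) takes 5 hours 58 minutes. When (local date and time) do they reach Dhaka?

Convert departure to UTC: 10:50 AM − 10:00 = 12:50 AM UTC on Nov 14.
Add 1 hour 42 minutes leg 1 → 2:32 AM UTC.
Add 7 hours and 50 minutes layover in Miravel → 10:22 AM UTC.
Add 7 hours and 44 minutes leg 2 → 6:06 PM UTC.
Add 6 hours and 15 minutes layover in Haldor → 12:21 AM UTC (Nov 15).
Add 5 hours 58 minutes leg 3 → 6:19 AM UTC.
Dhaka is UTC+6:00, so local arrival = 6:19 AM + 6:00 = 12:19 PM on Nov 15.

12:19 PM on Nov 15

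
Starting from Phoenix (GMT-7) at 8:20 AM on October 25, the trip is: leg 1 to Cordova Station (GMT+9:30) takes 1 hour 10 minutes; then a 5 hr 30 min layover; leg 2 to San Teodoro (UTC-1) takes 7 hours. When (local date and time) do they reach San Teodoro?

4:00 AM on October 26

Convert departure to UTC: 8:20 AM + 7:00 = 3:20 PM UTC on Oct 25.
Add 1 hour and 10 minutes leg 1 → 4:30 PM UTC.
Add 5 hours and 30 minutes layover in Cordova Station → 10:00 PM UTC.
Add 7 hours leg 2 → 5:00 AM UTC (Oct 26).
San Teodoro is UTC−1:00, so local arrival = 5:00 AM − 1:00 = 4:00 AM on Oct 26.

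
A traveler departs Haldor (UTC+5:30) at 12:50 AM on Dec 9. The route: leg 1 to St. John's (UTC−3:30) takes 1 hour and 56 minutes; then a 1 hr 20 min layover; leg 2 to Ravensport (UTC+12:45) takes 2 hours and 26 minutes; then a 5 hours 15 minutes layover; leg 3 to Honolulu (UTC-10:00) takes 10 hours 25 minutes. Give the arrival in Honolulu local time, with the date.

6:42 AM on December 9

Convert departure to UTC: 12:50 AM − 5:30 = 7:20 PM UTC on Dec 8.
Add 1 hour 56 minutes leg 1 → 9:16 PM UTC.
Add 1 hour 20 minutes layover in St. John's → 10:36 PM UTC.
Add 2 hours 26 minutes leg 2 → 1:02 AM UTC (Dec 9).
Add 5 hours and 15 minutes layover in Ravensport → 6:17 AM UTC.
Add 10 hours and 25 minutes leg 3 → 4:42 PM UTC.
Honolulu is UTC−10:00, so local arrival = 4:42 PM − 10:00 = 6:42 AM on Dec 9.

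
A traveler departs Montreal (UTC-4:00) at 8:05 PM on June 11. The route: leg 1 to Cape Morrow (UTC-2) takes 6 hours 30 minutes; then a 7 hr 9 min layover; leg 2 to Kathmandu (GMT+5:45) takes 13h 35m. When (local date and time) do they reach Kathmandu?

9:04 AM on Jun 13

Convert departure to UTC: 8:05 PM + 4:00 = 12:05 AM UTC on Jun 12.
Add 6 hours 30 minutes leg 1 → 6:35 AM UTC.
Add 7 hours 9 minutes layover in Cape Morrow → 1:44 PM UTC.
Add 13 hours and 35 minutes leg 2 → 3:19 AM UTC (Jun 13).
Kathmandu is UTC+5:45, so local arrival = 3:19 AM + 5:45 = 9:04 AM on Jun 13.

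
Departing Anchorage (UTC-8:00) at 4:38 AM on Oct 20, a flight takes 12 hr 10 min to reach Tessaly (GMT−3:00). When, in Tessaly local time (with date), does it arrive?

Tessaly is 5:00 ahead of Anchorage.
After 12 hours 10 minutes it is 4:48 PM in Anchorage.
Shift by the zone difference: 4:48 PM + 5:00 = 9:48 PM on Oct 20 in Tessaly.

9:48 PM on October 20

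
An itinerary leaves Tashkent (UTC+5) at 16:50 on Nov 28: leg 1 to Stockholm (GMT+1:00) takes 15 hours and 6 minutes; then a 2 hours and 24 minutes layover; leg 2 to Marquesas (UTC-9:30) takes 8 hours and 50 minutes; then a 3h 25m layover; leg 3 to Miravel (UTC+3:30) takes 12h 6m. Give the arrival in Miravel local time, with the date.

Convert departure to UTC: 16:50 − 5:00 = 11:50 UTC on Nov 28.
Add 15 hours 6 minutes leg 1 → 02:56 UTC (Nov 29).
Add 2 hours and 24 minutes layover in Stockholm → 05:20 UTC.
Add 8 hours and 50 minutes leg 2 → 14:10 UTC.
Add 3 hours 25 minutes layover in Marquesas → 17:35 UTC.
Add 12 hours and 6 minutes leg 3 → 05:41 UTC (Nov 30).
Miravel is UTC+3:30, so local arrival = 05:41 + 3:30 = 09:11 on Nov 30.

09:11 on November 30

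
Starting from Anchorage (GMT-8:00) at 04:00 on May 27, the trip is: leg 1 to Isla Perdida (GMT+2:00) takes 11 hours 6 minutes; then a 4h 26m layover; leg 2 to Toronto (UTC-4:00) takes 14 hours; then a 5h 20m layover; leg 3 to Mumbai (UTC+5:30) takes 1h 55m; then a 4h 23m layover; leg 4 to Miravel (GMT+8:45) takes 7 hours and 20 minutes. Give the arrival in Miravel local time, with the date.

Convert departure to UTC: 04:00 + 8:00 = 12:00 UTC on May 27.
Add 11 hours 6 minutes leg 1 → 23:06 UTC.
Add 4 hours and 26 minutes layover in Isla Perdida → 03:32 UTC (May 28).
Add 14 hours leg 2 → 17:32 UTC.
Add 5 hours and 20 minutes layover in Toronto → 22:52 UTC.
Add 1 hour and 55 minutes leg 3 → 00:47 UTC (May 29).
Add 4 hours 23 minutes layover in Mumbai → 05:10 UTC.
Add 7 hours and 20 minutes leg 4 → 12:30 UTC.
Miravel is UTC+8:45, so local arrival = 12:30 + 8:45 = 21:15 on May 29.

21:15 on May 29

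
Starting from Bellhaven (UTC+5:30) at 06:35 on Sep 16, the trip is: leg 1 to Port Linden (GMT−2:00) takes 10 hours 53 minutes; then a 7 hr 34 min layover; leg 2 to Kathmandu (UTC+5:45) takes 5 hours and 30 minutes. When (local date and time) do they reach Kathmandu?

Convert departure to UTC: 06:35 − 5:30 = 01:05 UTC on Sep 16.
Add 10 hours 53 minutes leg 1 → 11:58 UTC.
Add 7 hours 34 minutes layover in Port Linden → 19:32 UTC.
Add 5 hours 30 minutes leg 2 → 01:02 UTC (Sep 17).
Kathmandu is UTC+5:45, so local arrival = 01:02 + 5:45 = 06:47 on Sep 17.

06:47 on Sep 17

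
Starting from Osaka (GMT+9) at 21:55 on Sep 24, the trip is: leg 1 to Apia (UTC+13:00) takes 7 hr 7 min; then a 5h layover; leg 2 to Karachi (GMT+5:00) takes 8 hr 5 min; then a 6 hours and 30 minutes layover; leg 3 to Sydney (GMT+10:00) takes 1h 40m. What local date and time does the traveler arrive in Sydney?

Convert departure to UTC: 21:55 − 9:00 = 12:55 UTC on Sep 24.
Add 7 hours and 7 minutes leg 1 → 20:02 UTC.
Add 5 hours layover in Apia → 01:02 UTC (Sep 25).
Add 8 hours and 5 minutes leg 2 → 09:07 UTC.
Add 6 hours and 30 minutes layover in Karachi → 15:37 UTC.
Add 1 hour and 40 minutes leg 3 → 17:17 UTC.
Sydney is UTC+10:00, so local arrival = 17:17 + 10:00 = 03:17 on Sep 26.

03:17 on September 26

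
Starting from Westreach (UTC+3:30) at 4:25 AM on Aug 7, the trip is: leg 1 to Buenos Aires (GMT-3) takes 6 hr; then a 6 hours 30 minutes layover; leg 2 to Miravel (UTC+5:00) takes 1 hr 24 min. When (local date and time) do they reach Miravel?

Convert departure to UTC: 4:25 AM − 3:30 = 12:55 AM UTC on Aug 7.
Add 6 hours leg 1 → 6:55 AM UTC.
Add 6 hours 30 minutes layover in Buenos Aires → 1:25 PM UTC.
Add 1 hour and 24 minutes leg 2 → 2:49 PM UTC.
Miravel is UTC+5:00, so local arrival = 2:49 PM + 5:00 = 7:49 PM on Aug 7.

7:49 PM on August 7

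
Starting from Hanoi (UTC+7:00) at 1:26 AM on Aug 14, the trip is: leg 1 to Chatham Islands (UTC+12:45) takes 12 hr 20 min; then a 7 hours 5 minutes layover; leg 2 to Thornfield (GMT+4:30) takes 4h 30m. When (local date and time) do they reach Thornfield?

10:51 PM on August 14

Convert departure to UTC: 1:26 AM − 7:00 = 6:26 PM UTC on Aug 13.
Add 12 hours and 20 minutes leg 1 → 6:46 AM UTC (Aug 14).
Add 7 hours 5 minutes layover in Chatham Islands → 1:51 PM UTC.
Add 4 hours 30 minutes leg 2 → 6:21 PM UTC.
Thornfield is UTC+4:30, so local arrival = 6:21 PM + 4:30 = 10:51 PM on Aug 14.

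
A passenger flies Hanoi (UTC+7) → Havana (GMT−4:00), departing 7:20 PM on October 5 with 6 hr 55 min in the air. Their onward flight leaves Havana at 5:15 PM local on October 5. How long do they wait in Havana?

Convert departure to UTC: 7:20 PM − 7:00 = 12:20 PM UTC on Oct 5.
Add 6 hours and 55 minutes flight time → 7:15 PM UTC.
Havana is UTC−4:00, so local arrival = 7:15 PM − 4:00 = 3:15 PM on Oct 5.
Layover = 5:15 PM − 3:15 PM = 2 hours.

2 hours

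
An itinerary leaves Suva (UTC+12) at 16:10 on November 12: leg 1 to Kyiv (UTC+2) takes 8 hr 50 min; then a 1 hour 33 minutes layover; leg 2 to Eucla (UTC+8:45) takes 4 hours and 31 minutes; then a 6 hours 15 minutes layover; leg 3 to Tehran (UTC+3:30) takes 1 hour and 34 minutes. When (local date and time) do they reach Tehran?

06:23 on November 13

Convert departure to UTC: 16:10 − 12:00 = 04:10 UTC on Nov 12.
Add 8 hours and 50 minutes leg 1 → 13:00 UTC.
Add 1 hour 33 minutes layover in Kyiv → 14:33 UTC.
Add 4 hours 31 minutes leg 2 → 19:04 UTC.
Add 6 hours and 15 minutes layover in Eucla → 01:19 UTC (Nov 13).
Add 1 hour 34 minutes leg 3 → 02:53 UTC.
Tehran is UTC+3:30, so local arrival = 02:53 + 3:30 = 06:23 on Nov 13.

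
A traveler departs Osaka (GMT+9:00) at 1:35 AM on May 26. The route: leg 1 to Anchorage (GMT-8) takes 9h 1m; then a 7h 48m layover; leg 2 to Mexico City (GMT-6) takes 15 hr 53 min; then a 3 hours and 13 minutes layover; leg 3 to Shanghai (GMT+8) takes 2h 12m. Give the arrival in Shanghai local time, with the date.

2:42 PM on May 27

Convert departure to UTC: 1:35 AM − 9:00 = 4:35 PM UTC on May 25.
Add 9 hours and 1 minute leg 1 → 1:36 AM UTC (May 26).
Add 7 hours 48 minutes layover in Anchorage → 9:24 AM UTC.
Add 15 hours 53 minutes leg 2 → 1:17 AM UTC (May 27).
Add 3 hours and 13 minutes layover in Mexico City → 4:30 AM UTC.
Add 2 hours and 12 minutes leg 3 → 6:42 AM UTC.
Shanghai is UTC+8:00, so local arrival = 6:42 AM + 8:00 = 2:42 PM on May 27.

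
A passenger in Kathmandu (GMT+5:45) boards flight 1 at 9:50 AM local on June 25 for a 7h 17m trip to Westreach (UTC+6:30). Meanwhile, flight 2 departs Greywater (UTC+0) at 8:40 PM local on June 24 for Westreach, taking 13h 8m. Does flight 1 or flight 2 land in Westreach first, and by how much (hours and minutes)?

the second, by 1 hour 34 minutes

Flight 1 in UTC: 9:50 AM − 5:45 = 4:05 AM on Jun 25.
+7 hours and 17 minutes → arrive 11:22 AM UTC on Jun 25.
Flight 2 departs at 8:40 PM UTC (Jun 24).
+13 hours and 8 minutes → arrive 9:48 AM UTC on Jun 25.
Flight 2 lands earlier by 1 hour 34 minutes.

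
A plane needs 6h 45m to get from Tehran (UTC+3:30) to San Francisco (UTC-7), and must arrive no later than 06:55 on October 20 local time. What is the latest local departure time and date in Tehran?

10:40 on Oct 20

Target arrival in UTC: 06:55 + 7:00 = 13:55 on Oct 20.
Subtract 6 hours and 45 minutes → departure 07:10 UTC on Oct 20.
Tehran is UTC+3:30: 07:10 + 3:30 = 10:40 on Oct 20.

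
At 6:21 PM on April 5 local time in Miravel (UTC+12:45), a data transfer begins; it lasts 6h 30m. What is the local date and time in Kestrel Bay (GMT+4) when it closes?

Convert start to UTC: 6:21 PM − 12:45 = 5:36 AM UTC on Apr 5.
Add 6 hours 30 minutes duration → 12:06 PM UTC.
Kestrel Bay is UTC+4:00, so local end time = 12:06 PM + 4:00 = 4:06 PM on Apr 5.

4:06 PM on Apr 5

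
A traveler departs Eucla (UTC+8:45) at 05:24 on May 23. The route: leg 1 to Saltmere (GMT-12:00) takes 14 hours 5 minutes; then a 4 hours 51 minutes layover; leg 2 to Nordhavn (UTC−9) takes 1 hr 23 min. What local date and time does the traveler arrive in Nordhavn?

Convert departure to UTC: 05:24 − 8:45 = 20:39 UTC on May 22.
Add 14 hours 5 minutes leg 1 → 10:44 UTC (May 23).
Add 4 hours and 51 minutes layover in Saltmere → 15:35 UTC.
Add 1 hour and 23 minutes leg 2 → 16:58 UTC.
Nordhavn is UTC−9:00, so local arrival = 16:58 − 9:00 = 07:58 on May 23.

07:58 on May 23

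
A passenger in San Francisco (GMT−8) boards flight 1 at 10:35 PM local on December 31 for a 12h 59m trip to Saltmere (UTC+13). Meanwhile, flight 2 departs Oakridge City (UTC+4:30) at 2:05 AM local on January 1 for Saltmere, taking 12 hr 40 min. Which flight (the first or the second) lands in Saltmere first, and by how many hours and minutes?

the second, by 9 hours 19 minutes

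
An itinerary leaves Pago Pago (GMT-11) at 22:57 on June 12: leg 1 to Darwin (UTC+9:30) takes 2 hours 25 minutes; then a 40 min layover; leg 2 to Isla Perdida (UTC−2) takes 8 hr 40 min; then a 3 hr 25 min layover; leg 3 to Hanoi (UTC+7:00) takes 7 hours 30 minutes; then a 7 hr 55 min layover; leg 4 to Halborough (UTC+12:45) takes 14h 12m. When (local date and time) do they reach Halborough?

Convert departure to UTC: 22:57 + 11:00 = 09:57 UTC on Jun 13.
Add 2 hours 25 minutes leg 1 → 12:22 UTC.
Add 40 minutes layover in Darwin → 13:02 UTC.
Add 8 hours 40 minutes leg 2 → 21:42 UTC.
Add 3 hours 25 minutes layover in Isla Perdida → 01:07 UTC (Jun 14).
Add 7 hours and 30 minutes leg 3 → 08:37 UTC.
Add 7 hours and 55 minutes layover in Hanoi → 16:32 UTC.
Add 14 hours 12 minutes leg 4 → 06:44 UTC (Jun 15).
Halborough is UTC+12:45, so local arrival = 06:44 + 12:45 = 19:29 on Jun 15.

19:29 on June 15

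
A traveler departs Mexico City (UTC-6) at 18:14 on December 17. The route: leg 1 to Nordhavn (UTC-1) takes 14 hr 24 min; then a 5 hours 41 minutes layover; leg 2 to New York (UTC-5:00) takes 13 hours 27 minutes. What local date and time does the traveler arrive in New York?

Convert departure to UTC: 18:14 + 6:00 = 00:14 UTC on Dec 18.
Add 14 hours and 24 minutes leg 1 → 14:38 UTC.
Add 5 hours and 41 minutes layover in Nordhavn → 20:19 UTC.
Add 13 hours and 27 minutes leg 2 → 09:46 UTC (Dec 19).
New York is UTC−5:00, so local arrival = 09:46 − 5:00 = 04:46 on Dec 19.

04:46 on December 19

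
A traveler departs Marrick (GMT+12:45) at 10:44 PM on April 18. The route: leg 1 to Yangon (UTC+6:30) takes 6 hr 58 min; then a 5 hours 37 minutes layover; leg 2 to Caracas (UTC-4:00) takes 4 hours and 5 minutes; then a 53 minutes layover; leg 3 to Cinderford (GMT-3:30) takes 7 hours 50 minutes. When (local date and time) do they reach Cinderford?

Convert departure to UTC: 10:44 PM − 12:45 = 9:59 AM UTC on Apr 18.
Add 6 hours and 58 minutes leg 1 → 4:57 PM UTC.
Add 5 hours and 37 minutes layover in Yangon → 10:34 PM UTC.
Add 4 hours 5 minutes leg 2 → 2:39 AM UTC (Apr 19).
Add 53 minutes layover in Caracas → 3:32 AM UTC.
Add 7 hours 50 minutes leg 3 → 11:22 AM UTC.
Cinderford is UTC−3:30, so local arrival = 11:22 AM − 3:30 = 7:52 AM on Apr 19.

7:52 AM on April 19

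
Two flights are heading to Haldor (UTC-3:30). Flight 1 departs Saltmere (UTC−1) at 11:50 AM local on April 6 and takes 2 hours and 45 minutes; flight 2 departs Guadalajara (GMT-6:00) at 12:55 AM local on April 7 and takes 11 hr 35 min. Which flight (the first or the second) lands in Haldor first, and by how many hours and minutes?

Flight 1 in UTC: 11:50 AM + 1:00 = 12:50 PM on Apr 6.
+2 hours 45 minutes → arrive 3:35 PM UTC on Apr 6.
Flight 2 in UTC: 12:55 AM + 6:00 = 6:55 AM on Apr 7.
+11 hours 35 minutes → arrive 6:30 PM UTC on Apr 7.
Flight 1 lands earlier by 26 hours 55 minutes.

the first, by 26 hours 55 minutes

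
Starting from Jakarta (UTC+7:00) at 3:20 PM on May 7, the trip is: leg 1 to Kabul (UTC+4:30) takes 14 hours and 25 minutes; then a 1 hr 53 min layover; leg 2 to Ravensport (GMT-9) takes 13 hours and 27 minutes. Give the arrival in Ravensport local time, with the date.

5:05 AM on May 8

Convert departure to UTC: 3:20 PM − 7:00 = 8:20 AM UTC on May 7.
Add 14 hours and 25 minutes leg 1 → 10:45 PM UTC.
Add 1 hour 53 minutes layover in Kabul → 12:38 AM UTC (May 8).
Add 13 hours 27 minutes leg 2 → 2:05 PM UTC.
Ravensport is UTC−9:00, so local arrival = 2:05 PM − 9:00 = 5:05 AM on May 8.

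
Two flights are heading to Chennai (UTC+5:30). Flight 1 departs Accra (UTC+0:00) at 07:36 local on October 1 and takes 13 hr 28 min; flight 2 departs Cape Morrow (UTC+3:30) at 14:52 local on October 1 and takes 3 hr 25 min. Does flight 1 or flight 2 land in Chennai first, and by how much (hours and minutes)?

the second, by 6 hours 17 minutes

Flight 1 departs at 07:36 UTC (Oct 1).
+13 hours and 28 minutes → arrive 21:04 UTC on Oct 1.
Flight 2 in UTC: 14:52 − 3:30 = 11:22 on Oct 1.
+3 hours and 25 minutes → arrive 14:47 UTC on Oct 1.
Flight 2 lands earlier by 6 hours 17 minutes.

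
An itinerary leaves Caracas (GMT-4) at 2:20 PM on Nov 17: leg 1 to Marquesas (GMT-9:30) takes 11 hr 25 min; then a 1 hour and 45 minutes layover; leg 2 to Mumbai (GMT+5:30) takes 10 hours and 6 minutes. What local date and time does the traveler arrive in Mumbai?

11:06 PM on November 18

Convert departure to UTC: 2:20 PM + 4:00 = 6:20 PM UTC on Nov 17.
Add 11 hours 25 minutes leg 1 → 5:45 AM UTC (Nov 18).
Add 1 hour and 45 minutes layover in Marquesas → 7:30 AM UTC.
Add 10 hours and 6 minutes leg 2 → 5:36 PM UTC.
Mumbai is UTC+5:30, so local arrival = 5:36 PM + 5:30 = 11:06 PM on Nov 18.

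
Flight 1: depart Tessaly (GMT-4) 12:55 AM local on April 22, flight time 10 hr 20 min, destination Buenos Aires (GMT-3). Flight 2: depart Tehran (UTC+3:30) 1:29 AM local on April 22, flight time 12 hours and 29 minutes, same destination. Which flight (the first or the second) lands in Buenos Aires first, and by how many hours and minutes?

Flight 1 in UTC: 12:55 AM + 4:00 = 4:55 AM on Apr 22.
+10 hours 20 minutes → arrive 3:15 PM UTC on Apr 22.
Flight 2 in UTC: 1:29 AM − 3:30 = 9:59 PM on Apr 21.
+12 hours and 29 minutes → arrive 10:28 AM UTC on Apr 22.
Flight 2 lands earlier by 4 hours 47 minutes.

the second, by 4 hours 47 minutes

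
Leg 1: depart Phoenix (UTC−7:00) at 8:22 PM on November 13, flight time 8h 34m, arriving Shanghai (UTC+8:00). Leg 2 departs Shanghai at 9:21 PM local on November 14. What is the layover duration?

Convert departure to UTC: 8:22 PM + 7:00 = 3:22 AM UTC on Nov 14.
Add 8 hours and 34 minutes flight time → 11:56 AM UTC.
Shanghai is UTC+8:00, so local arrival = 11:56 AM + 8:00 = 7:56 PM on Nov 14.
Layover = 9:21 PM − 7:56 PM = 1 hour 25 minutes.

1 hour 25 minutes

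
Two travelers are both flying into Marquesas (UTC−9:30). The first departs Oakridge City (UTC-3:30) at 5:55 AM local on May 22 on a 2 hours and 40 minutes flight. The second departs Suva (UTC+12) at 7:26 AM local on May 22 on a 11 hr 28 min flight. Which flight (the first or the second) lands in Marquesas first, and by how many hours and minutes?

Flight 1 in UTC: 5:55 AM + 3:30 = 9:25 AM on May 22.
+2 hours 40 minutes → arrive 12:05 PM UTC on May 22.
Flight 2 in UTC: 7:26 AM − 12:00 = 7:26 PM on May 21.
+11 hours and 28 minutes → arrive 6:54 AM UTC on May 22.
Flight 2 lands earlier by 5 hours 11 minutes.

the second, by 5 hours 11 minutes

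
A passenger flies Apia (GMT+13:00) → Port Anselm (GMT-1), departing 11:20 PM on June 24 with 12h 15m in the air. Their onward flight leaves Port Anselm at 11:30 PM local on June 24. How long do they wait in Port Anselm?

Convert departure to UTC: 11:20 PM − 13:00 = 10:20 AM UTC on Jun 24.
Add 12 hours and 15 minutes flight time → 10:35 PM UTC.
Port Anselm is UTC−1:00, so local arrival = 10:35 PM − 1:00 = 9:35 PM on Jun 24.
Layover = 11:30 PM − 9:35 PM = 1 hour 55 minutes.

1 hour 55 minutes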